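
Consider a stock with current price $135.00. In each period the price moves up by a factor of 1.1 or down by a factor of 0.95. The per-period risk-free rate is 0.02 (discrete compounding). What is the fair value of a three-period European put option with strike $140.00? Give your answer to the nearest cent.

Risk-neutral probability p = (1 + 0.02 − 0.95)/(1.1 − 0.95) = 0.0700/0.1500 = 0.4667
Terminal stock prices: S_uuu = 179.7, S_uud = 155.2, S_udd = 134, S_ddd = 115.7
Terminal payoffs (K − S): max(-39.69, 0) = 0, max(-15.18, 0) = 0, max(5.979, 0) = 5.979, max(24.25, 0) = 24.25
Node uu (S = 163.4): V_uu = 1/1.02·[0.4667·0.0000 + 0.5333·0.0000] = 0.0000
Node ud (S = 141.1): V_ud = 1/1.02·[0.4667·0.0000 + 0.5333·5.9787] = 3.1261
Node dd (S = 121.8): V_dd = 1/1.02·[0.4667·5.9787 + 0.5333·24.2544] = 15.4174
Node u (S = 148.5): V_u = 1/1.02·[0.4667·0.0000 + 0.5333·3.1261] = 1.6346
Node d (S = 128.2): V_d = 1/1.02·[0.4667·3.1261 + 0.5333·15.4174] = 9.4916
Node 0 (S = 135): V_0 = 1/1.02·[0.4667·1.6346 + 0.5333·9.4916] = 5.7108

$5.71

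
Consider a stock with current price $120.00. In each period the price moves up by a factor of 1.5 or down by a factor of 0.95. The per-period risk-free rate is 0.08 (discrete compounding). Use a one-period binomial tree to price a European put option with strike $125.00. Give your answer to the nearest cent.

Risk-neutral probability p = (1 + 0.08 − 0.95)/(1.5 − 0.95) = 0.1300/0.5500 = 0.2364
Terminal stock prices: S_u = 180, S_d = 114
Terminal payoffs (K − S): max(-55, 0) = 0, max(11, 0) = 11
Node 0 (S = 120): V_0 = 1/1.08·[0.2364·0.0000 + 0.7636·11.0000] = 7.7778

$7.78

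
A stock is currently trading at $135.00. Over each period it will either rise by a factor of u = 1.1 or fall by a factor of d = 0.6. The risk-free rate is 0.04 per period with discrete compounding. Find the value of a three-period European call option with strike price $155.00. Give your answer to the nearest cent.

Risk-neutral probability p = (1 + 0.04 − 0.6)/(1.1 − 0.6) = 0.4400/0.5000 = 0.8800
Terminal stock prices: S_uuu = 179.7, S_uud = 98.01, S_udd = 53.46, S_ddd = 29.16
Terminal payoffs (S − K): max(24.69, 0) = 24.69, max(-56.99, 0) = 0, max(-101.5, 0) = 0, max(-125.8, 0) = 0
Node uu (S = 163.4): V_uu = 1/1.04·[0.8800·24.6850 + 0.1200·0.0000] = 20.8873
Node ud (S = 89.1): V_ud = 1/1.04·[0.8800·0.0000 + 0.1200·0.0000] = 0.0000
Node dd (S = 48.6): V_dd = 1/1.04·[0.8800·0.0000 + 0.1200·0.0000] = 0.0000
Node u (S = 148.5): V_u = 1/1.04·[0.8800·20.8873 + 0.1200·0.0000] = 17.6739
Node d (S = 81): V_d = 1/1.04·[0.8800·0.0000 + 0.1200·0.0000] = 0.0000
Node 0 (S = 135): V_0 = 1/1.04·[0.8800·17.6739 + 0.1200·0.0000] = 14.9548

$14.95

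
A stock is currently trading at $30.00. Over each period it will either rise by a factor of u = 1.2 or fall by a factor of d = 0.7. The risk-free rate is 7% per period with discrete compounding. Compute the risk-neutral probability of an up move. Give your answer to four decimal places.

Risk-neutral probability p = (1 + 0.07 − 0.7)/(1.2 − 0.7) = 0.3700/0.5000 = 0.7400

p = 0.7400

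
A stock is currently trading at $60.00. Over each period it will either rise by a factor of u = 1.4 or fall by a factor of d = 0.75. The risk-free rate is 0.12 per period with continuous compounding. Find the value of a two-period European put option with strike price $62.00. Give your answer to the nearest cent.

$3.91

Risk-neutral probability p = (e^0.12 − 0.75)/(1.4 − 0.75) = 0.3775/0.6500 = 0.5808
Terminal stock prices: S_uu = 117.6, S_ud = 63, S_dd = 33.75
Terminal payoffs (K − S): max(-55.6, 0) = 0, max(-1, 0) = 0, max(28.25, 0) = 28.25
Node u (S = 84): V_u = e^(−0.12)·[0.5808·0.0000 + 0.4192·0.0000] = 0.0000
Node d (S = 45): V_d = e^(−0.12)·[0.5808·0.0000 + 0.4192·28.2500] = 10.5042
Node 0 (S = 60): V_0 = e^(−0.12)·[0.5808·0.0000 + 0.4192·10.5042] = 3.9057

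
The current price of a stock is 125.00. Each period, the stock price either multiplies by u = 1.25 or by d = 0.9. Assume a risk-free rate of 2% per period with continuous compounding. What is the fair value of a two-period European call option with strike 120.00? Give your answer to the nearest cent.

17.47

Risk-neutral probability p = (e^0.02 − 0.9)/(1.25 − 0.9) = 0.1202/0.3500 = 0.3434
Terminal stock prices: S_uu = 195.3, S_ud = 140.6, S_dd = 101.2
Terminal payoffs (S − K): max(75.31, 0) = 75.31, max(20.62, 0) = 20.62, max(-18.75, 0) = 0
Node u (S = 156.2): V_u = e^(−0.02)·[0.3434·75.3125 + 0.6566·20.6250] = 38.6262
Node d (S = 112.5): V_d = e^(−0.02)·[0.3434·20.6250 + 0.6566·0.0000] = 6.9430
Node 0 (S = 125): V_0 = e^(−0.02)·[0.3434·38.6262 + 0.6566·6.9430] = 17.4711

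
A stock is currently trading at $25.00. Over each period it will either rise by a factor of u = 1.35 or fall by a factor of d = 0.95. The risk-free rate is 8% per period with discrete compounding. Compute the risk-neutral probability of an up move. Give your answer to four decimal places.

Risk-neutral probability p = (1 + 0.08 − 0.95)/(1.35 − 0.95) = 0.1300/0.4000 = 0.3250

p = 0.3250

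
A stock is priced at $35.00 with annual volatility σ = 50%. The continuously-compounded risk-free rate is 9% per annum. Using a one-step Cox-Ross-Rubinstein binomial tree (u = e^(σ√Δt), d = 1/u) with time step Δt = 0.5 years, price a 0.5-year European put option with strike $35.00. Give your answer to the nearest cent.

CRR parameters: u = e^(σ√Δt) = e^(0.5·√0.5) = 1.4241, d = 1/u = 0.7022
Per-period rate: rΔt = 0.09·0.5 = 0.045, so R = e^0.045 = 1.0460
Risk-neutral probability p = (e^0.045 − 0.7022)/(1.4241 − 0.7022) = 0.3438/0.7219 = 0.4763
Terminal stock prices: S_u = 49.84, S_d = 24.58
Terminal payoffs (K − S): max(-14.84, 0) = 0, max(10.42, 0) = 10.42
Node 0 (S = 35): V_0 = e^(−0.045)·[0.4763·0.0000 + 0.5237·10.4234] = 5.2188

$5.22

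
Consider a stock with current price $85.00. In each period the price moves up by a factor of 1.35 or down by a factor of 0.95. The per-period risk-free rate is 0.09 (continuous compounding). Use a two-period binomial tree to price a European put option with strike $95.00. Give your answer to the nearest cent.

Risk-neutral probability p = (e^0.09 − 0.95)/(1.35 − 0.95) = 0.1442/0.4000 = 0.3604
Terminal stock prices: S_uu = 154.9, S_ud = 109, S_dd = 76.71
Terminal payoffs (K − S): max(-59.91, 0) = 0, max(-14.01, 0) = 0, max(18.29, 0) = 18.29
Node u (S = 114.8): V_u = e^(−0.09)·[0.3604·0.0000 + 0.6396·0.0000] = 0.0000
Node d (S = 80.75): V_d = e^(−0.09)·[0.3604·0.0000 + 0.6396·18.2875] = 10.6894
Node 0 (S = 85): V_0 = e^(−0.09)·[0.3604·0.0000 + 0.6396·10.6894] = 6.2481

$6.25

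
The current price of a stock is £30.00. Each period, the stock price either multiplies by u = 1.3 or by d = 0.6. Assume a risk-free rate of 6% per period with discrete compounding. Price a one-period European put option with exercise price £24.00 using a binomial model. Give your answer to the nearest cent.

£1.94

Risk-neutral probability p = (1 + 0.06 − 0.6)/(1.3 − 0.6) = 0.4600/0.7000 = 0.6571
Terminal stock prices: S_u = 39, S_d = 18
Terminal payoffs (K − S): max(-15, 0) = 0, max(6, 0) = 6
Node 0 (S = 30): V_0 = 1/1.06·[0.6571·0.0000 + 0.3429·6.0000] = 1.9407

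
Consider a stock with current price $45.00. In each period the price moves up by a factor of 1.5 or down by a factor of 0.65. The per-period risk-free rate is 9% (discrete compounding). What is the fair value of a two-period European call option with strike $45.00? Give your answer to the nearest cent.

Risk-neutral probability p = (1 + 0.09 − 0.65)/(1.5 − 0.65) = 0.4400/0.8500 = 0.5176
Terminal stock prices: S_uu = 101.2, S_ud = 43.88, S_dd = 19.01
Terminal payoffs (S − K): max(56.25, 0) = 56.25, max(-1.125, 0) = 0, max(-25.99, 0) = 0
Node u (S = 67.5): V_u = 1/1.09·[0.5176·56.2500 + 0.4824·0.0000] = 26.7134
Node d (S = 29.25): V_d = 1/1.09·[0.5176·0.0000 + 0.4824·0.0000] = 0.0000
Node 0 (S = 45): V_0 = 1/1.09·[0.5176·26.7134 + 0.4824·0.0000] = 12.6864

$12.69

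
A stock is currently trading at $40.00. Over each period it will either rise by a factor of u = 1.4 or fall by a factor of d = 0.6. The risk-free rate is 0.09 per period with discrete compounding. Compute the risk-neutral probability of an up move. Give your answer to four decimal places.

p = 0.6125

Risk-neutral probability p = (1 + 0.09 − 0.6)/(1.4 − 0.6) = 0.4900/0.8000 = 0.6125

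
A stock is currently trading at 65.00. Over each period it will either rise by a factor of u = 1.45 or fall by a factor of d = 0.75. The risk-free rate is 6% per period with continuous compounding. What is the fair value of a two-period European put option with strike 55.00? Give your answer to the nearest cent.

5.03

Risk-neutral probability p = (e^0.06 − 0.75)/(1.45 − 0.75) = 0.3118/0.7000 = 0.4455
Terminal stock prices: S_uu = 136.7, S_ud = 70.69, S_dd = 36.56
Terminal payoffs (K − S): max(-81.66, 0) = 0, max(-15.69, 0) = 0, max(18.44, 0) = 18.44
Node u (S = 94.25): V_u = e^(−0.06)·[0.4455·0.0000 + 0.5545·0.0000] = 0.0000
Node d (S = 48.75): V_d = e^(−0.06)·[0.4455·0.0000 + 0.5545·18.4375] = 9.6286
Node 0 (S = 65): V_0 = e^(−0.06)·[0.4455·0.0000 + 0.5545·9.6286] = 5.0283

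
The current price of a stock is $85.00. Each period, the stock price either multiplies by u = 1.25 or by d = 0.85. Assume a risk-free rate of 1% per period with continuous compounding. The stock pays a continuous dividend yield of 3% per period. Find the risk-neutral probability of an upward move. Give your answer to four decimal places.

Per-period risk-free factor R = e^0.01 = 1.0101; dividend-adjusted growth = e^(0.01−0.03) = 0.9802.
Risk-neutral probability p = (0.9802 − 0.85)/(1.25 − 0.85) = 0.1302/0.4000 = 0.3255

p = 0.3255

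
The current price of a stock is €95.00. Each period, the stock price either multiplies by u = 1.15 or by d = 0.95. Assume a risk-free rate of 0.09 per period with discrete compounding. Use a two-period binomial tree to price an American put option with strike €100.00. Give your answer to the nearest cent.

€5.00

Risk-neutral probability p = (1 + 0.09 − 0.95)/(1.15 − 0.95) = 0.1400/0.2000 = 0.7000
Terminal stock prices: S_uu = 125.6, S_ud = 103.8, S_dd = 85.74
Terminal payoffs (K − S): max(-25.64, 0) = 0, max(-3.787, 0) = 0, max(14.26, 0) = 14.26
Node u (S = 109.2): continuation = 1/1.09·[0.7000·0.0000 + 0.3000·0.0000] = 0.0000; exercise value = 0.0000 ≤ continuation, so V_u = 0.0000
Node d (S = 90.25): continuation = 1/1.09·[0.7000·0.0000 + 0.3000·14.2625] = 3.9255; exercise value = 9.7500 > continuation, so V_d = 9.7500 (exercise)
Node 0 (S = 95): continuation = 1/1.09·[0.7000·0.0000 + 0.3000·9.7500] = 2.6835; exercise value = 5.0000 > continuation, so V_0 = 5.0000 (exercise)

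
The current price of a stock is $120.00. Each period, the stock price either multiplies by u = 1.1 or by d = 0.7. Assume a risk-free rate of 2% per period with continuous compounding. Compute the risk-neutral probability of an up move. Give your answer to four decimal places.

p = 0.8005

Risk-neutral probability p = (e^0.02 − 0.7)/(1.1 − 0.7) = 0.3202/0.4000 = 0.8005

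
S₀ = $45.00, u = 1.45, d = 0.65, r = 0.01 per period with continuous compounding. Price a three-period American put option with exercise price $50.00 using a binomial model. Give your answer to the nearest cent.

Risk-neutral probability p = (e^0.01 − 0.65)/(1.45 − 0.65) = 0.3601/0.8000 = 0.4501
Terminal stock prices: S_uuu = 137.2, S_uud = 61.5, S_udd = 27.57, S_ddd = 12.36
Terminal payoffs (K − S): max(-87.19, 0) = 0, max(-11.5, 0) = 0, max(22.43, 0) = 22.43, max(37.64, 0) = 37.64
Node uu (S = 94.61): continuation = e^(−0.01)·[0.4501·0.0000 + 0.5499·0.0000] = 0.0000; exercise value = 0.0000 ≤ continuation, so V_uu = 0.0000
Node ud (S = 42.41): continuation = e^(−0.01)·[0.4501·0.0000 + 0.5499·22.4319] = 12.2134; exercise value = 7.5875 ≤ continuation, so V_ud = 12.2134
Node dd (S = 19.01): continuation = e^(−0.01)·[0.4501·22.4319 + 0.5499·37.6419] = 30.4900; exercise value = 30.9875 > continuation, so V_dd = 30.9875 (exercise)
Node u (S = 65.25): continuation = e^(−0.01)·[0.4501·0.0000 + 0.5499·12.2134] = 6.6498; exercise value = 0.0000 ≤ continuation, so V_u = 6.6498
Node d (S = 29.25): continuation = e^(−0.01)·[0.4501·12.2134 + 0.5499·30.9875] = 22.3137; exercise value = 20.7500 ≤ continuation, so V_d = 22.3137
Node 0 (S = 45): continuation = e^(−0.01)·[0.4501·6.6498 + 0.5499·22.3137] = 15.1121; exercise value = 5.0000 ≤ continuation, so V_0 = 15.1121

$15.11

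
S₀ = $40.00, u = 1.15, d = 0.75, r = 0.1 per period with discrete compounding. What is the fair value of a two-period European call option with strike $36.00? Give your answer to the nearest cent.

$10.69

Risk-neutral probability p = (1 + 0.1 − 0.75)/(1.15 − 0.75) = 0.3500/0.4000 = 0.8750
Terminal stock prices: S_uu = 52.9, S_ud = 34.5, S_dd = 22.5
Terminal payoffs (S − K): max(16.9, 0) = 16.9, max(-1.5, 0) = 0, max(-13.5, 0) = 0
Node u (S = 46): V_u = 1/1.1·[0.8750·16.9000 + 0.1250·0.0000] = 13.4432
Node d (S = 30): V_d = 1/1.1·[0.8750·0.0000 + 0.1250·0.0000] = 0.0000
Node 0 (S = 40): V_0 = 1/1.1·[0.8750·13.4432 + 0.1250·0.0000] = 10.6934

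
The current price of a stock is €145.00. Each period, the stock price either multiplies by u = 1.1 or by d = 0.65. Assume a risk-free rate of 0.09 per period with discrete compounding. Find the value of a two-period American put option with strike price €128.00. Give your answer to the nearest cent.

Risk-neutral probability p = (1 + 0.09 − 0.65)/(1.1 − 0.65) = 0.4400/0.4500 = 0.9778
Terminal stock prices: S_uu = 175.5, S_ud = 103.7, S_dd = 61.26
Terminal payoffs (K − S): max(-47.45, 0) = 0, max(24.33, 0) = 24.33, max(66.74, 0) = 66.74
Node u (S = 159.5): continuation = 1/1.09·[0.9778·0.0000 + 0.0222·24.3250] = 0.4959; exercise value = 0.0000 ≤ continuation, so V_u = 0.4959
Node d (S = 94.25): continuation = 1/1.09·[0.9778·24.3250 + 0.0222·66.7375] = 23.1812; exercise value = 33.7500 > continuation, so V_d = 33.7500 (exercise)
Node 0 (S = 145): continuation = 1/1.09·[0.9778·0.4959 + 0.0222·33.7500] = 1.1329; exercise value = 0.0000 ≤ continuation, so V_0 = 1.1329

€1.13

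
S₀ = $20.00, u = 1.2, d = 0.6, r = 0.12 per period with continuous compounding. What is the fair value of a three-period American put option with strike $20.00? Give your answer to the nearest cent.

Risk-neutral probability p = (e^0.12 − 0.6)/(1.2 − 0.6) = 0.5275/0.6000 = 0.8792
Terminal stock prices: S_uuu = 34.56, S_uud = 17.28, S_udd = 8.64, S_ddd = 4.32
Terminal payoffs (K − S): max(-14.56, 0) = 0, max(2.72, 0) = 2.72, max(11.36, 0) = 11.36, max(15.68, 0) = 15.68
Node uu (S = 28.8): continuation = e^(−0.12)·[0.8792·0.0000 + 0.1208·2.7200] = 0.2915; exercise value = 0.0000 ≤ continuation, so V_uu = 0.2915
Node ud (S = 14.4): continuation = e^(−0.12)·[0.8792·2.7200 + 0.1208·11.3600] = 3.3384; exercise value = 5.6000 > continuation, so V_ud = 5.6000 (exercise)
Node dd (S = 7.2): continuation = e^(−0.12)·[0.8792·11.3600 + 0.1208·15.6800] = 10.5384; exercise value = 12.8000 > continuation, so V_dd = 12.8000 (exercise)
Node u (S = 24): continuation = e^(−0.12)·[0.8792·0.2915 + 0.1208·5.6000] = 0.8275; exercise value = 0.0000 ≤ continuation, so V_u = 0.8275
Node d (S = 12): continuation = e^(−0.12)·[0.8792·5.6000 + 0.1208·12.8000] = 5.7384; exercise value = 8.0000 > continuation, so V_d = 8.0000 (exercise)
Node 0 (S = 20): continuation = e^(−0.12)·[0.8792·0.8275 + 0.1208·8.0000] = 1.5026; exercise value = 0.0000 ≤ continuation, so V_0 = 1.5026

$1.50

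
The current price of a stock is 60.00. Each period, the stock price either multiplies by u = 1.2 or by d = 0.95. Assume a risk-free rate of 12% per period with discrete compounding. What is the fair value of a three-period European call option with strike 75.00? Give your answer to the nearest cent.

8.66

Risk-neutral probability p = (1 + 0.12 − 0.95)/(1.2 − 0.95) = 0.1700/0.2500 = 0.6800
Terminal stock prices: S_uuu = 103.7, S_uud = 82.08, S_udd = 64.98, S_ddd = 51.44
Terminal payoffs (S − K): max(28.68, 0) = 28.68, max(7.08, 0) = 7.08, max(-10.02, 0) = 0, max(-23.56, 0) = 0
Node uu (S = 86.4): V_uu = 1/1.12·[0.6800·28.6800 + 0.3200·7.0800] = 19.4357
Node ud (S = 68.4): V_ud = 1/1.12·[0.6800·7.0800 + 0.3200·0.0000] = 4.2986
Node dd (S = 54.15): V_dd = 1/1.12·[0.6800·0.0000 + 0.3200·0.0000] = 0.0000
Node u (S = 72): V_u = 1/1.12·[0.6800·19.4357 + 0.3200·4.2986] = 13.0284
Node d (S = 57): V_d = 1/1.12·[0.6800·4.2986 + 0.3200·0.0000] = 2.6098
Node 0 (S = 60): V_0 = 1/1.12·[0.6800·13.0284 + 0.3200·2.6098] = 8.6558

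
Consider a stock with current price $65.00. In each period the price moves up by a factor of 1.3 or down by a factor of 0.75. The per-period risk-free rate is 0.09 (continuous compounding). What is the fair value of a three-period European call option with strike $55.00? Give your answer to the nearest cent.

$25.62

Risk-neutral probability p = (e^0.09 − 0.75)/(1.3 − 0.75) = 0.3442/0.5500 = 0.6258
Terminal stock prices: S_uuu = 142.8, S_uud = 82.39, S_udd = 47.53, S_ddd = 27.42
Terminal payoffs (S − K): max(87.81, 0) = 87.81, max(27.39, 0) = 27.39, max(-7.469, 0) = 0, max(-27.58, 0) = 0
Node uu (S = 109.9): V_uu = e^(−0.09)·[0.6258·87.8050 + 0.3742·27.3875] = 59.5838
Node ud (S = 63.38): V_ud = e^(−0.09)·[0.6258·27.3875 + 0.3742·0.0000] = 15.6632
Node dd (S = 36.56): V_dd = e^(−0.09)·[0.6258·0.0000 + 0.3742·0.0000] = 0.0000
Node u (S = 84.5): V_u = e^(−0.09)·[0.6258·59.5838 + 0.3742·15.6632] = 39.4338
Node d (S = 48.75): V_d = e^(−0.09)·[0.6258·15.6632 + 0.3742·0.0000] = 8.9580
Node 0 (S = 65): V_0 = e^(−0.09)·[0.6258·39.4338 + 0.3742·8.9580] = 25.6165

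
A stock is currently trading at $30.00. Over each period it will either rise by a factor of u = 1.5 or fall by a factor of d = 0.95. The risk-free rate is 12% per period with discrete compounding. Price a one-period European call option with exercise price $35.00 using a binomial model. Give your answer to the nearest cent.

Risk-neutral probability p = (1 + 0.12 − 0.95)/(1.5 − 0.95) = 0.1700/0.5500 = 0.3091
Terminal stock prices: S_u = 45, S_d = 28.5
Terminal payoffs (S − K): max(10, 0) = 10, max(-6.5, 0) = 0
Node 0 (S = 30): V_0 = 1/1.12·[0.3091·10.0000 + 0.6909·0.0000] = 2.7597

$2.76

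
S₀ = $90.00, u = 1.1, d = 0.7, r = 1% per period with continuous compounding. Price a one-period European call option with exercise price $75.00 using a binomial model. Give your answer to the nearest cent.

Risk-neutral probability p = (e^0.01 − 0.7)/(1.1 − 0.7) = 0.3101/0.4000 = 0.7751
Terminal stock prices: S_u = 99, S_d = 63
Terminal payoffs (S − K): max(24, 0) = 24, max(-12, 0) = 0
Node 0 (S = 90): V_0 = e^(−0.01)·[0.7751·24.0000 + 0.2249·0.0000] = 18.4179

$18.42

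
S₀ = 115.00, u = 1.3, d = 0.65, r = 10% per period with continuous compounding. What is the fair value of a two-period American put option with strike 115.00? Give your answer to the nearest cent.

Risk-neutral probability p = (e^0.1 − 0.65)/(1.3 − 0.65) = 0.4552/0.6500 = 0.7003
Terminal stock prices: S_uu = 194.4, S_ud = 97.17, S_dd = 48.59
Terminal payoffs (K − S): max(-79.35, 0) = 0, max(17.83, 0) = 17.83, max(66.41, 0) = 66.41
Node u (S = 149.5): continuation = e^(−0.1)·[0.7003·0.0000 + 0.2997·17.8250] = 4.8344; exercise value = 0.0000 ≤ continuation, so V_u = 4.8344
Node d (S = 74.75): continuation = e^(−0.1)·[0.7003·17.8250 + 0.2997·66.4125] = 29.3063; exercise value = 40.2500 > continuation, so V_d = 40.2500 (exercise)
Node 0 (S = 115): continuation = e^(−0.1)·[0.7003·4.8344 + 0.2997·40.2500] = 13.9795; exercise value = 0.0000 ≤ continuation, so V_0 = 13.9795

13.98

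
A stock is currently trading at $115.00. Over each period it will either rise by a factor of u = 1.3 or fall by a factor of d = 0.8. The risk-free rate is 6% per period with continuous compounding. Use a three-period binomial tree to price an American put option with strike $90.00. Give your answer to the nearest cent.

Risk-neutral probability p = (e^0.06 − 0.8)/(1.3 − 0.8) = 0.2618/0.5000 = 0.5237
Terminal stock prices: S_uuu = 252.7, S_uud = 155.5, S_udd = 95.68, S_ddd = 58.88
Terminal payoffs (K − S): max(-162.7, 0) = 0, max(-65.48, 0) = 0, max(-5.68, 0) = 0, max(31.12, 0) = 31.12
Node uu (S = 194.4): continuation = e^(−0.06)·[0.5237·0.0000 + 0.4763·0.0000] = 0.0000; exercise value = 0.0000 ≤ continuation, so V_uu = 0.0000
Node ud (S = 119.6): continuation = e^(−0.06)·[0.5237·0.0000 + 0.4763·0.0000] = 0.0000; exercise value = 0.0000 ≤ continuation, so V_ud = 0.0000
Node dd (S = 73.6): continuation = e^(−0.06)·[0.5237·0.0000 + 0.4763·31.1200] = 13.9601; exercise value = 16.4000 > continuation, so V_dd = 16.4000 (exercise)
Node u (S = 149.5): continuation = e^(−0.06)·[0.5237·0.0000 + 0.4763·0.0000] = 0.0000; exercise value = 0.0000 ≤ continuation, so V_u = 0.0000
Node d (S = 92): continuation = e^(−0.06)·[0.5237·0.0000 + 0.4763·16.4000] = 7.3568; exercise value = 0.0000 ≤ continuation, so V_d = 7.3568
Node 0 (S = 115): continuation = e^(−0.06)·[0.5237·0.0000 + 0.4763·7.3568] = 3.3002; exercise value = 0.0000 ≤ continuation, so V_0 = 3.3002

$3.30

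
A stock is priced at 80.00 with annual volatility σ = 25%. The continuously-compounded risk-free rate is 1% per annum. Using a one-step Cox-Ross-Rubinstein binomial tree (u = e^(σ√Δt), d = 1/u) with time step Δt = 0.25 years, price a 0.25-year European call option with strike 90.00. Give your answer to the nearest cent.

0.31

CRR parameters: u = e^(σ√Δt) = e^(0.25·√0.25) = 1.1331, d = 1/u = 0.8825
Per-period rate: rΔt = 0.01·0.25 = 0.0025, so R = e^0.0025 = 1.0025
Risk-neutral probability p = (e^0.0025 − 0.8825)/(1.1331 − 0.8825) = 0.1200/0.2507 = 0.4788
Terminal stock prices: S_u = 90.65, S_d = 70.6
Terminal payoffs (S − K): max(0.6519, 0) = 0.6519, max(-19.4, 0) = 0
Node 0 (S = 80): V_0 = e^(−0.0025)·[0.4788·0.6519 + 0.5212·0.0000] = 0.3113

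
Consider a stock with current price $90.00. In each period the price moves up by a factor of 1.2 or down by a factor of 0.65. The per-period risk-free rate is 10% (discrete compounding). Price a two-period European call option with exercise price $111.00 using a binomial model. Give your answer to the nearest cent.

Risk-neutral probability p = (1 + 0.1 − 0.65)/(1.2 − 0.65) = 0.4500/0.5500 = 0.8182
Terminal stock prices: S_uu = 129.6, S_ud = 70.2, S_dd = 38.03
Terminal payoffs (S − K): max(18.6, 0) = 18.6, max(-40.8, 0) = 0, max(-72.97, 0) = 0
Node u (S = 108): V_u = 1/1.1·[0.8182·18.6000 + 0.1818·0.0000] = 13.8347
Node d (S = 58.5): V_d = 1/1.1·[0.8182·0.0000 + 0.1818·0.0000] = 0.0000
Node 0 (S = 90): V_0 = 1/1.1·[0.8182·13.8347 + 0.1818·0.0000] = 10.2903

$10.29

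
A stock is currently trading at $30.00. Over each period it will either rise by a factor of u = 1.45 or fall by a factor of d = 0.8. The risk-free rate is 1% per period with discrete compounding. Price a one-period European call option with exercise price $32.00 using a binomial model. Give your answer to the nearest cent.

$3.68

Risk-neutral probability p = (1 + 0.01 − 0.8)/(1.45 − 0.8) = 0.2100/0.6500 = 0.3231
Terminal stock prices: S_u = 43.5, S_d = 24
Terminal payoffs (S − K): max(11.5, 0) = 11.5, max(-8, 0) = 0
Node 0 (S = 30): V_0 = 1/1.01·[0.3231·11.5000 + 0.6769·0.0000] = 3.6786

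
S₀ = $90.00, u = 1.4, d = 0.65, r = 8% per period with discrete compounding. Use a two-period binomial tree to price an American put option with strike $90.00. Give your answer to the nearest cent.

$14.14

Risk-neutral probability p = (1 + 0.08 − 0.65)/(1.4 − 0.65) = 0.4300/0.7500 = 0.5733
Terminal stock prices: S_uu = 176.4, S_ud = 81.9, S_dd = 38.03
Terminal payoffs (K − S): max(-86.4, 0) = 0, max(8.1, 0) = 8.1, max(51.97, 0) = 51.97
Node u (S = 126): continuation = 1/1.08·[0.5733·0.0000 + 0.4267·8.1000] = 3.2000; exercise value = 0.0000 ≤ continuation, so V_u = 3.2000
Node d (S = 58.5): continuation = 1/1.08·[0.5733·8.1000 + 0.4267·51.9750] = 24.8333; exercise value = 31.5000 > continuation, so V_d = 31.5000 (exercise)
Node 0 (S = 90): continuation = 1/1.08·[0.5733·3.2000 + 0.4267·31.5000] = 14.1432; exercise value = 0.0000 ≤ continuation, so V_0 = 14.1432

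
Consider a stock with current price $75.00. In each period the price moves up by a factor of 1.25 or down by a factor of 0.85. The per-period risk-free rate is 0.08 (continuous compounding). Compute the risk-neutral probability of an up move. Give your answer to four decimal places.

Risk-neutral probability p = (e^0.08 − 0.85)/(1.25 − 0.85) = 0.2333/0.4000 = 0.5832

p = 0.5832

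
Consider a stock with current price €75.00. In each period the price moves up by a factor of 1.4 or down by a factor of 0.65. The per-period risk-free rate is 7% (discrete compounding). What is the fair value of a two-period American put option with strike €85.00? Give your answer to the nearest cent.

€18.51

Risk-neutral probability p = (1 + 0.07 − 0.65)/(1.4 − 0.65) = 0.4200/0.7500 = 0.5600
Terminal stock prices: S_uu = 147, S_ud = 68.25, S_dd = 31.69
Terminal payoffs (K − S): max(-62, 0) = 0, max(16.75, 0) = 16.75, max(53.31, 0) = 53.31
Node u (S = 105): continuation = 1/1.07·[0.5600·0.0000 + 0.4400·16.7500] = 6.8879; exercise value = 0.0000 ≤ continuation, so V_u = 6.8879
Node d (S = 48.75): continuation = 1/1.07·[0.5600·16.7500 + 0.4400·53.3125] = 30.6893; exercise value = 36.2500 > continuation, so V_d = 36.2500 (exercise)
Node 0 (S = 75): continuation = 1/1.07·[0.5600·6.8879 + 0.4400·36.2500] = 18.5114; exercise value = 10.0000 ≤ continuation, so V_0 = 18.5114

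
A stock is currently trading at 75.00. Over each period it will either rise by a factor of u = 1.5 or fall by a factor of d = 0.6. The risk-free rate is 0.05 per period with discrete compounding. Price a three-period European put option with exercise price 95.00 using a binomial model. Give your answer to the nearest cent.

Risk-neutral probability p = (1 + 0.05 − 0.6)/(1.5 − 0.6) = 0.4500/0.9000 = 0.5000
Terminal stock prices: S_uuu = 253.1, S_uud = 101.2, S_udd = 40.5, S_ddd = 16.2
Terminal payoffs (K − S): max(-158.1, 0) = 0, max(-6.25, 0) = 0, max(54.5, 0) = 54.5, max(78.8, 0) = 78.8
Node uu (S = 168.8): V_uu = 1/1.05·[0.5000·0.0000 + 0.5000·0.0000] = 0.0000
Node ud (S = 67.5): V_ud = 1/1.05·[0.5000·0.0000 + 0.5000·54.5000] = 25.9524
Node dd (S = 27): V_dd = 1/1.05·[0.5000·54.5000 + 0.5000·78.8000] = 63.4762
Node u (S = 112.5): V_u = 1/1.05·[0.5000·0.0000 + 0.5000·25.9524] = 12.3583
Node d (S = 45): V_d = 1/1.05·[0.5000·25.9524 + 0.5000·63.4762] = 42.5850
Node 0 (S = 75): V_0 = 1/1.05·[0.5000·12.3583 + 0.5000·42.5850] = 26.1635

26.16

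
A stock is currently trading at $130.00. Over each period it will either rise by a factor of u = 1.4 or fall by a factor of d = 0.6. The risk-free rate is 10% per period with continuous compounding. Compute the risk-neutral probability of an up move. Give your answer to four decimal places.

p = 0.6315

Risk-neutral probability p = (e^0.1 − 0.6)/(1.4 − 0.6) = 0.5052/0.8000 = 0.6315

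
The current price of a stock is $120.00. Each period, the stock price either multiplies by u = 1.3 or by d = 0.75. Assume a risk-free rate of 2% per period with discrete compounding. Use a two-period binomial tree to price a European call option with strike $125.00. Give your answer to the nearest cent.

Risk-neutral probability p = (1 + 0.02 − 0.75)/(1.3 − 0.75) = 0.2700/0.5500 = 0.4909
Terminal stock prices: S_uu = 202.8, S_ud = 117, S_dd = 67.5
Terminal payoffs (S − K): max(77.8, 0) = 77.8, max(-8, 0) = 0, max(-57.5, 0) = 0
Node u (S = 156): V_u = 1/1.02·[0.4909·77.8000 + 0.5091·0.0000] = 37.4439
Node d (S = 90): V_d = 1/1.02·[0.4909·0.0000 + 0.5091·0.0000] = 0.0000
Node 0 (S = 120): V_0 = 1/1.02·[0.4909·37.4439 + 0.5091·0.0000] = 18.0211

$18.02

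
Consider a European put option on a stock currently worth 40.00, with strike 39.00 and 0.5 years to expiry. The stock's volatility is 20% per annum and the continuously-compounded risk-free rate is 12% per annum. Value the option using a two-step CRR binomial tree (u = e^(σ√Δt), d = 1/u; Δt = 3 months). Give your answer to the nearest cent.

0.82

CRR parameters: u = e^(σ√Δt) = e^(0.2·√0.25) = 1.1052, d = 1/u = 0.9048
Per-period rate: rΔt = 0.12·0.25 = 0.03, so R = e^0.03 = 1.0305
Risk-neutral probability p = (e^0.03 − 0.9048)/(1.1052 − 0.9048) = 0.1256/0.2003 = 0.6270
Terminal stock prices: S_uu = 48.86, S_ud = 40, S_dd = 32.75
Terminal payoffs (K − S): max(-9.856, 0) = 0, max(-1, 0) = 0, max(6.251, 0) = 6.251
Node u (S = 44.21): V_u = e^(−0.03)·[0.6270·0.0000 + 0.3730·0.0000] = 0.0000
Node d (S = 36.19): V_d = e^(−0.03)·[0.6270·0.0000 + 0.3730·6.2508] = 2.2624
Node 0 (S = 40): V_0 = e^(−0.03)·[0.6270·0.0000 + 0.3730·2.2624] = 0.8188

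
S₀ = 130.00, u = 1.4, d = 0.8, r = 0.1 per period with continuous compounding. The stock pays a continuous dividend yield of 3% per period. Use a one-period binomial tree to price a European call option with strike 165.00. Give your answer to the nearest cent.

Per-period risk-free factor R = e^0.1 = 1.1052; dividend-adjusted growth = e^(0.1−0.03) = 1.0725.
Risk-neutral probability p = (1.0725 − 0.8)/(1.4 − 0.8) = 0.2725/0.6000 = 0.4542
Terminal stock prices: S_u = 182, S_d = 104
Terminal payoffs (S − K): max(17, 0) = 17, max(-61, 0) = 0
Node 0 (S = 130): V_0 = e^(−0.1)·[0.4542·17.0000 + 0.5458·0.0000] = 6.9863

6.99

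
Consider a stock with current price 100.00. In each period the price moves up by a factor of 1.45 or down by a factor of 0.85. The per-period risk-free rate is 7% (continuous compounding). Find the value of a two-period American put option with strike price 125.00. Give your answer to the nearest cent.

25.00

Risk-neutral probability p = (e^0.07 − 0.85)/(1.45 − 0.85) = 0.2225/0.6000 = 0.3708
Terminal stock prices: S_uu = 210.2, S_ud = 123.2, S_dd = 72.25
Terminal payoffs (K − S): max(-85.25, 0) = 0, max(1.75, 0) = 1.75, max(52.75, 0) = 52.75
Node u (S = 145): continuation = e^(−0.07)·[0.3708·0.0000 + 0.6292·1.7500] = 1.0266; exercise value = 0.0000 ≤ continuation, so V_u = 1.0266
Node d (S = 85): continuation = e^(−0.07)·[0.3708·1.7500 + 0.6292·52.7500] = 31.5492; exercise value = 40.0000 > continuation, so V_d = 40.0000 (exercise)
Node 0 (S = 100): continuation = e^(−0.07)·[0.3708·1.0266 + 0.6292·40.0000] = 23.8197; exercise value = 25.0000 > continuation, so V_0 = 25.0000 (exercise)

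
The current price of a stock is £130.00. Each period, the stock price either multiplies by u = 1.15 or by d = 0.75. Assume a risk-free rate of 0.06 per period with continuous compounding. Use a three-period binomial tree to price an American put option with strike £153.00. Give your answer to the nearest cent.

Risk-neutral probability p = (e^0.06 − 0.75)/(1.15 − 0.75) = 0.3118/0.4000 = 0.7796
Terminal stock prices: S_uuu = 197.7, S_uud = 128.9, S_udd = 84.09, S_ddd = 54.84
Terminal payoffs (K − S): max(-44.71, 0) = 0, max(24.06, 0) = 24.06, max(68.91, 0) = 68.91, max(98.16, 0) = 98.16
Node uu (S = 171.9): continuation = e^(−0.06)·[0.7796·0.0000 + 0.2204·24.0563] = 4.9934; exercise value = 0.0000 ≤ continuation, so V_uu = 4.9934
Node ud (S = 112.1): continuation = e^(−0.06)·[0.7796·24.0563 + 0.2204·68.9062] = 31.9650; exercise value = 40.8750 > continuation, so V_ud = 40.8750 (exercise)
Node dd (S = 73.12): continuation = e^(−0.06)·[0.7796·68.9062 + 0.2204·98.1562] = 70.9650; exercise value = 79.8750 > continuation, so V_dd = 79.8750 (exercise)
Node u (S = 149.5): continuation = e^(−0.06)·[0.7796·4.9934 + 0.2204·40.8750] = 12.1507; exercise value = 3.5000 ≤ continuation, so V_u = 12.1507
Node d (S = 97.5): continuation = e^(−0.06)·[0.7796·40.8750 + 0.2204·79.8750] = 46.5900; exercise value = 55.5000 > continuation, so V_d = 55.5000 (exercise)
Node 0 (S = 130): continuation = e^(−0.06)·[0.7796·12.1507 + 0.2204·55.5000] = 20.4412; exercise value = 23.0000 > continuation, so V_0 = 23.0000 (exercise)

£23.00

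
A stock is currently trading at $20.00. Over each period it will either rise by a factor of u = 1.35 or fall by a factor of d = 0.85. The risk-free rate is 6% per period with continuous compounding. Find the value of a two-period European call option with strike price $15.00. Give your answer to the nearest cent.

Risk-neutral probability p = (e^0.06 − 0.85)/(1.35 − 0.85) = 0.2118/0.5000 = 0.4237
Terminal stock prices: S_uu = 36.45, S_ud = 22.95, S_dd = 14.45
Terminal payoffs (S − K): max(21.45, 0) = 21.45, max(7.95, 0) = 7.95, max(-0.55, 0) = 0
Node u (S = 27): V_u = e^(−0.06)·[0.4237·21.4500 + 0.5763·7.9500] = 12.8735
Node d (S = 17): V_d = e^(−0.06)·[0.4237·7.9500 + 0.5763·0.0000] = 3.1721
Node 0 (S = 20): V_0 = e^(−0.06)·[0.4237·12.8735 + 0.5763·3.1721] = 6.8582

$6.86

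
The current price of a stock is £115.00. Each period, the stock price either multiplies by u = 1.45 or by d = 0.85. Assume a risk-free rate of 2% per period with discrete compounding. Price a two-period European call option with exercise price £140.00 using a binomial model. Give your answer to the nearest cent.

Risk-neutral probability p = (1 + 0.02 − 0.85)/(1.45 − 0.85) = 0.1700/0.6000 = 0.2833
Terminal stock prices: S_uu = 241.8, S_ud = 141.7, S_dd = 83.09
Terminal payoffs (S − K): max(101.8, 0) = 101.8, max(1.737, 0) = 1.737, max(-56.91, 0) = 0
Node u (S = 166.8): V_u = 1/1.02·[0.2833·101.7875 + 0.7167·1.7375] = 29.4951
Node d (S = 97.75): V_d = 1/1.02·[0.2833·1.7375 + 0.7167·0.0000] = 0.4826
Node 0 (S = 115): V_0 = 1/1.02·[0.2833·29.4951 + 0.7167·0.4826] = 8.5322

£8.53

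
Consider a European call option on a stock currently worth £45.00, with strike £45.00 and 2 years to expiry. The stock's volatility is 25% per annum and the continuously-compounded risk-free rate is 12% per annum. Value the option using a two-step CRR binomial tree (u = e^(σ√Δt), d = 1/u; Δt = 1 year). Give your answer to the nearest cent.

CRR parameters: u = e^(σ√Δt) = e^(0.25·√1) = 1.2840, d = 1/u = 0.7788
Per-period rate: rΔt = 0.12·1 = 0.12, so R = e^0.12 = 1.1275
Risk-neutral probability p = (e^0.12 − 0.7788)/(1.2840 − 0.7788) = 0.3487/0.5052 = 0.6902
Terminal stock prices: S_uu = 74.19, S_ud = 45, S_dd = 27.29
Terminal payoffs (S − K): max(29.19, 0) = 29.19, max(0, 0) = 0, max(-17.71, 0) = 0
Node u (S = 57.78): V_u = e^(−0.12)·[0.6902·29.1925 + 0.3098·0.0000] = 17.8697
Node d (S = 35.05): V_d = e^(−0.12)·[0.6902·0.0000 + 0.3098·0.0000] = 0.0000
Node 0 (S = 45): V_0 = e^(−0.12)·[0.6902·17.8697 + 0.3098·0.0000] = 10.9387

£10.94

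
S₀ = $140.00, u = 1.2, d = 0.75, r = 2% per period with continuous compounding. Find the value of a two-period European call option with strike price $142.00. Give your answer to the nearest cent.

Risk-neutral probability p = (e^0.02 − 0.75)/(1.2 − 0.75) = 0.2702/0.4500 = 0.6004
Terminal stock prices: S_uu = 201.6, S_ud = 126, S_dd = 78.75
Terminal payoffs (S − K): max(59.6, 0) = 59.6, max(-16, 0) = 0, max(-63.25, 0) = 0
Node u (S = 168): V_u = e^(−0.02)·[0.6004·59.6000 + 0.3996·0.0000] = 35.0780
Node d (S = 105): V_d = e^(−0.02)·[0.6004·0.0000 + 0.3996·0.0000] = 0.0000
Node 0 (S = 140): V_0 = e^(−0.02)·[0.6004·35.0780 + 0.3996·0.0000] = 20.6455

$20.65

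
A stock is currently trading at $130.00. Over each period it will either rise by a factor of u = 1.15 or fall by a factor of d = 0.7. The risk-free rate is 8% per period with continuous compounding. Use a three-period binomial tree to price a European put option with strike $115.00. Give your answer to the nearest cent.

$2.02

Risk-neutral probability p = (e^0.08 − 0.7)/(1.15 − 0.7) = 0.3833/0.4500 = 0.8517
Terminal stock prices: S_uuu = 197.7, S_uud = 120.3, S_udd = 73.25, S_ddd = 44.59
Terminal payoffs (K − S): max(-82.71, 0) = 0, max(-5.347, 0) = 0, max(41.75, 0) = 41.75, max(70.41, 0) = 70.41
Node uu (S = 171.9): V_uu = e^(−0.08)·[0.8517·0.0000 + 0.1483·0.0000] = 0.0000
Node ud (S = 104.6): V_ud = e^(−0.08)·[0.8517·0.0000 + 0.1483·41.7450] = 5.7129
Node dd (S = 63.7): V_dd = e^(−0.08)·[0.8517·41.7450 + 0.1483·70.4100] = 42.4584
Node u (S = 149.5): V_u = e^(−0.08)·[0.8517·0.0000 + 0.1483·5.7129] = 0.7818
Node d (S = 91): V_d = e^(−0.08)·[0.8517·5.7129 + 0.1483·42.4584] = 10.3024
Node 0 (S = 130): V_0 = e^(−0.08)·[0.8517·0.7818 + 0.1483·10.3024] = 2.0246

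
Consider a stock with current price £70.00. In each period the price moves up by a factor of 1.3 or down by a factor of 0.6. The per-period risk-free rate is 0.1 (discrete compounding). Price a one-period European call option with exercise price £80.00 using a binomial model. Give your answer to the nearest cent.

£7.14

Risk-neutral probability p = (1 + 0.1 − 0.6)/(1.3 − 0.6) = 0.5000/0.7000 = 0.7143
Terminal stock prices: S_u = 91, S_d = 42
Terminal payoffs (S − K): max(11, 0) = 11, max(-38, 0) = 0
Node 0 (S = 70): V_0 = 1/1.1·[0.7143·11.0000 + 0.2857·0.0000] = 7.1429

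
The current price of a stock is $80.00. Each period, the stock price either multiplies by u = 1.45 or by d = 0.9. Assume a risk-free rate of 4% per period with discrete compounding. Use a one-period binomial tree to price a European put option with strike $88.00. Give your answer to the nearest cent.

Risk-neutral probability p = (1 + 0.04 − 0.9)/(1.45 − 0.9) = 0.1400/0.5500 = 0.2545
Terminal stock prices: S_u = 116, S_d = 72
Terminal payoffs (K − S): max(-28, 0) = 0, max(16, 0) = 16
Node 0 (S = 80): V_0 = 1/1.04·[0.2545·0.0000 + 0.7455·16.0000] = 11.4685

$11.47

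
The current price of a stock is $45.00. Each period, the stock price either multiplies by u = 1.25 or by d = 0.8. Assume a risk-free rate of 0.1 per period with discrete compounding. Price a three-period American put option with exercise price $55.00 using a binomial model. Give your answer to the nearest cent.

Risk-neutral probability p = (1 + 0.1 − 0.8)/(1.25 − 0.8) = 0.3000/0.4500 = 0.6667
Terminal stock prices: S_uuu = 87.89, S_uud = 56.25, S_udd = 36, S_ddd = 23.04
Terminal payoffs (K − S): max(-32.89, 0) = 0, max(-1.25, 0) = 0, max(19, 0) = 19, max(31.96, 0) = 31.96
Node uu (S = 70.31): continuation = 1/1.1·[0.6667·0.0000 + 0.3333·0.0000] = 0.0000; exercise value = 0.0000 ≤ continuation, so V_uu = 0.0000
Node ud (S = 45): continuation = 1/1.1·[0.6667·0.0000 + 0.3333·19.0000] = 5.7576; exercise value = 10.0000 > continuation, so V_ud = 10.0000 (exercise)
Node dd (S = 28.8): continuation = 1/1.1·[0.6667·19.0000 + 0.3333·31.9600] = 21.2000; exercise value = 26.2000 > continuation, so V_dd = 26.2000 (exercise)
Node u (S = 56.25): continuation = 1/1.1·[0.6667·0.0000 + 0.3333·10.0000] = 3.0303; exercise value = 0.0000 ≤ continuation, so V_u = 3.0303
Node d (S = 36): continuation = 1/1.1·[0.6667·10.0000 + 0.3333·26.2000] = 14.0000; exercise value = 19.0000 > continuation, so V_d = 19.0000 (exercise)
Node 0 (S = 45): continuation = 1/1.1·[0.6667·3.0303 + 0.3333·19.0000] = 7.5941; exercise value = 10.0000 > continuation, so V_0 = 10.0000 (exercise)

$10.00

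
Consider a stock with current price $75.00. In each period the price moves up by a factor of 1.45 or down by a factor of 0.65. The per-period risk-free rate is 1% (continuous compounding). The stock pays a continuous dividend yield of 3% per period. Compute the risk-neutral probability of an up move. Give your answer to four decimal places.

p = 0.4127

Per-period risk-free factor R = e^0.01 = 1.0101; dividend-adjusted growth = e^(0.01−0.03) = 0.9802.
Risk-neutral probability p = (0.9802 − 0.65)/(1.45 − 0.65) = 0.3302/0.8000 = 0.4127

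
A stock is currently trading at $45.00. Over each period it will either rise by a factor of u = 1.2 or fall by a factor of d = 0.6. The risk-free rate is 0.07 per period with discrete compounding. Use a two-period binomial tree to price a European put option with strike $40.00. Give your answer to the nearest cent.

$3.23

Risk-neutral probability p = (1 + 0.07 − 0.6)/(1.2 − 0.6) = 0.4700/0.6000 = 0.7833
Terminal stock prices: S_uu = 64.8, S_ud = 32.4, S_dd = 16.2
Terminal payoffs (K − S): max(-24.8, 0) = 0, max(7.6, 0) = 7.6, max(23.8, 0) = 23.8
Node u (S = 54): V_u = 1/1.07·[0.7833·0.0000 + 0.2167·7.6000] = 1.5389
Node d (S = 27): V_d = 1/1.07·[0.7833·7.6000 + 0.2167·23.8000] = 10.3832
Node 0 (S = 45): V_0 = 1/1.07·[0.7833·1.5389 + 0.2167·10.3832] = 3.2292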